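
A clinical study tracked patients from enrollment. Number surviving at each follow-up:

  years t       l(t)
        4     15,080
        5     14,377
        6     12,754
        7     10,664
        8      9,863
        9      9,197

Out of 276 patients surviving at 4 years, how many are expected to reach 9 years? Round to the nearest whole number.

The relevant probability is 9,197/15,080 = 0.609881.
Expected number = 276 × 0.609881 = 168.

168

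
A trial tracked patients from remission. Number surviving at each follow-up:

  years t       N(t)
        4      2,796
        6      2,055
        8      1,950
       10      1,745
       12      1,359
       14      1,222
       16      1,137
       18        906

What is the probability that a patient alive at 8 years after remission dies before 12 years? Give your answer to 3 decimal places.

P(die before 12 | alive at 8) = 1 − N(12)/N(8) = 1 − 1,359/1,950 = (591)/1,950 = 0.303077.

0.303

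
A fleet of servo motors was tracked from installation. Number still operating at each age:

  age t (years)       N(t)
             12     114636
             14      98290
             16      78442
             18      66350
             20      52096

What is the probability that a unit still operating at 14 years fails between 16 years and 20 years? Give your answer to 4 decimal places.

This is the probability of reaching 16 but not 20, conditional on being operational at 14: (N(16) − N(20)) / N(14).
= (78442 − 52096) / 98290 = 26346 / 98290 = 0.268044.

0.2680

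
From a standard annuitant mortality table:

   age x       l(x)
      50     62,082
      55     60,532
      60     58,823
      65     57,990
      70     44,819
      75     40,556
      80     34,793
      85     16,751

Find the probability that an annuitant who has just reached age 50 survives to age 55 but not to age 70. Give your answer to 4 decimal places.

0.2531

This is the probability of reaching 55 but not 70, conditional on being alive at 50: (l(55) − l(70)) / l(50).
= (60,532 − 44,819) / 62,082 = 15,713 / 62,082 = 0.253101.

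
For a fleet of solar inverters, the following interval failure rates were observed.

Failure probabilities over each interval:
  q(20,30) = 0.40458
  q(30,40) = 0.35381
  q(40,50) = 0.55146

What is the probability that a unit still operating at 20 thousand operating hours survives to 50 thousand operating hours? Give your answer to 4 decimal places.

Chaining the interval survival probabilities: (1 − 0.40458) × (1 − 0.35381) × (1 − 0.55146).
= 0.59542 × 0.64619 × 0.44854 = 0.172578.

0.1726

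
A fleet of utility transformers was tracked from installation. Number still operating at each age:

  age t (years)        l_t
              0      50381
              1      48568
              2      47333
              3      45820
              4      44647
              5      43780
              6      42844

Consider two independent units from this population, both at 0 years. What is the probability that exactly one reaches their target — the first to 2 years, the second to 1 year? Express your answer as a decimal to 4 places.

p₁ = l_2/l_0 = 47333/50381 = 0.939501; p₂ = l_1/l_0 = 48568/50381 = 0.964014.
P(exactly one) = p₁(1−p₂) + (1−p₁)p₂ = 0.033809 + 0.058322 = 0.092131.

0.0921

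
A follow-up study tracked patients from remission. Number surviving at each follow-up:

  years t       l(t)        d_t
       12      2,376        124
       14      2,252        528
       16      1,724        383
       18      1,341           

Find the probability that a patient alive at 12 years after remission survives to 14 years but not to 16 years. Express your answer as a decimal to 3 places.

This is the probability of reaching 14 but not 16, conditional on being alive at 12: (l(14) − l(16)) / l(12).
= (2,252 − 1,724) / 2,376 = 528 / 2,376 = 0.222222.

0.222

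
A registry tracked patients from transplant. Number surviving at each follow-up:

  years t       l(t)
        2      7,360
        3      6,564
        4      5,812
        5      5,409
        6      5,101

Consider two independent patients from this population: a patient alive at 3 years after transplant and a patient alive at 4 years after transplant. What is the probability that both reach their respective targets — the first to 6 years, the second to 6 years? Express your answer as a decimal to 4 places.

p₁ = l(6)/l(3) = 5,101/6,564 = 0.777118; p₂ = l(6)/l(4) = 5,101/5,812 = 0.877667.
P(both) = p₁ × p₂ = 0.777118 × 0.877667 = 0.682051.

0.6821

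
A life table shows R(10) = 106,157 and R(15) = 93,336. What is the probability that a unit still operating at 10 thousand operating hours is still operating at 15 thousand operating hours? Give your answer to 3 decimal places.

The conditional survival probability is R(15)/R(10) = 93,336/106,157 = 0.879226.

0.879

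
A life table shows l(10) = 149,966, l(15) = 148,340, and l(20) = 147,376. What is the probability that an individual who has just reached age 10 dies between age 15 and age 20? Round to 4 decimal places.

0.0064

This is the probability of reaching 15 but not 20, conditional on being alive at 10: (l(15) − l(20)) / l(10).
= (148,340 − 147,376) / 149,966 = 964 / 149,966 = 0.006428.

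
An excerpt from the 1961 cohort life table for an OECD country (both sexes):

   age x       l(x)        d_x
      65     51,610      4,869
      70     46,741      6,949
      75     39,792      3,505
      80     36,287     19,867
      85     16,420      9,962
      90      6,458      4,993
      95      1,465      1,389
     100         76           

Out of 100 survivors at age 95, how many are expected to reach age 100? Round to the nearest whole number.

5

The relevant probability is 76/1,465 = 0.051877.
Expected number = 100 × 0.051877 = 5.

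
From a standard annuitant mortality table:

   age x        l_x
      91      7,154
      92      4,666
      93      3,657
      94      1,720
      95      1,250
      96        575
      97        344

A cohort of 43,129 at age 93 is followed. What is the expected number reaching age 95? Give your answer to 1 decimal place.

14741.9

The relevant probability is 1,250/3,657 = 0.341810.
Expected number = 43,129 × 0.341810 = 14741.9.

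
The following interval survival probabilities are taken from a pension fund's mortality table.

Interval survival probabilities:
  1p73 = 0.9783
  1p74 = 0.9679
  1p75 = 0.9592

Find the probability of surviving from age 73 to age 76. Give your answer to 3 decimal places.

The overall survival probability is 0.9783 × 0.9679 × 0.9592.
= 0.908263.

0.908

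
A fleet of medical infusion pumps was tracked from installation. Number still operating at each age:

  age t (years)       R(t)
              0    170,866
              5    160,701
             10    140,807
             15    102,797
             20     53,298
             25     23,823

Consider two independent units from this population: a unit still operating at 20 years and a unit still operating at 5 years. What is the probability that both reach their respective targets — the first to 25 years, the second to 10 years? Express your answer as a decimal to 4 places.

p₁ = R(25)/R(20) = 23,823/53,298 = 0.446977; p₂ = R(10)/R(5) = 140,807/160,701 = 0.876205.
P(both) = p₁ × p₂ = 0.446977 × 0.876205 = 0.391643.

0.3916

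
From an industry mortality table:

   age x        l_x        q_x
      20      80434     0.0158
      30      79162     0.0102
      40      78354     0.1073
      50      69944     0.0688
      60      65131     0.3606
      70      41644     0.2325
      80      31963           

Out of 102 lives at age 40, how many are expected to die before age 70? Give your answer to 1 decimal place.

The relevant probability is 1 − 41644/78354 = 0.468515.
Expected number = 102 × 0.468515 = 47.8.

47.8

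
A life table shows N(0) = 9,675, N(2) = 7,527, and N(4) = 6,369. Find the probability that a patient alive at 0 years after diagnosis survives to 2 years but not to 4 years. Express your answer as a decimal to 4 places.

0.1197

This is the probability of reaching 2 but not 4, conditional on being alive at 0: (N(2) − N(4)) / N(0).
= (7,527 − 6,369) / 9,675 = 1,158 / 9,675 = 0.119690.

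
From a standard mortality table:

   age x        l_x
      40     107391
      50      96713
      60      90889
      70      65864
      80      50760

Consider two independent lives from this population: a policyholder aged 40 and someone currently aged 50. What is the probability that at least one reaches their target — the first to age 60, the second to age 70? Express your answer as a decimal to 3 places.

p₁ = l_60/l_40 = 90889/107391 = 0.846337; p₂ = l_70/l_50 = 65864/96713 = 0.681025.
P(at least one) = 1 − (1−p₁)(1−p₂) = 1 − 0.153663 × 0.318975 = 0.950985.

0.951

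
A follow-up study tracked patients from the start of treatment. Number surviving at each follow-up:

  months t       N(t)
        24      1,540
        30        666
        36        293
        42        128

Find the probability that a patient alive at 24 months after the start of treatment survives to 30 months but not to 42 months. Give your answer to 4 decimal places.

This is the probability of reaching 30 but not 42, conditional on being alive at 24: (N(30) − N(42)) / N(24).
= (666 − 128) / 1,540 = 538 / 1,540 = 0.349351.

0.3494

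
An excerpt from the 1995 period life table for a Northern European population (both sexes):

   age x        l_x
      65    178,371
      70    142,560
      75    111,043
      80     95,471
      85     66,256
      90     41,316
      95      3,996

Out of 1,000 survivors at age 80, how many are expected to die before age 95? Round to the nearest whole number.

958

The relevant probability is 1 − 3,996/95,471 = 0.958144.
Expected number = 1,000 × 0.958144 = 958.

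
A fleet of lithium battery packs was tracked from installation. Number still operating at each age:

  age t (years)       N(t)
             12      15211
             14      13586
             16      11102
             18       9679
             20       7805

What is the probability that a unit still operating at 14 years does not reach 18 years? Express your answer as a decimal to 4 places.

0.2876

P(fail before 18 | operational at 14) = 1 − N(18)/N(14) = 1 − 9679/13586 = (3907)/13586 = 0.287575.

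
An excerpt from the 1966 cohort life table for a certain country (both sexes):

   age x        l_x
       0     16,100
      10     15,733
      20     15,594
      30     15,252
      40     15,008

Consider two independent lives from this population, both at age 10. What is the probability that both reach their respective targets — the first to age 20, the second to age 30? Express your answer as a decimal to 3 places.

p₁ = l_20/l_10 = 15,594/15,733 = 0.991165; p₂ = l_30/l_10 = 15,252/15,733 = 0.969427.
P(both) = p₁ × p₂ = 0.991165 × 0.969427 = 0.960862.

0.961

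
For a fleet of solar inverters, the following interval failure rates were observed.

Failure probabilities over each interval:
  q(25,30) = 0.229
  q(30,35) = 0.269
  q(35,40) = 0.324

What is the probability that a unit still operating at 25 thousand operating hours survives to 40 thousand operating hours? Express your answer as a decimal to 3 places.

0.381

The overall survival probability is (1 − 0.229) × (1 − 0.269) × (1 − 0.324).
= 0.771 × 0.731 × 0.676 = 0.380994.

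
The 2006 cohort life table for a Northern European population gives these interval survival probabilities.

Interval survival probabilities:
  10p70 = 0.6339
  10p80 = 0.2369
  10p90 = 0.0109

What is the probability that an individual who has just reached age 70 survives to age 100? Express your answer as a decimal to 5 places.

Survival from 70 to 100 is the product of surviving each interval: 0.6339 × 0.2369 × 0.0109.
= 0.001637.

0.00164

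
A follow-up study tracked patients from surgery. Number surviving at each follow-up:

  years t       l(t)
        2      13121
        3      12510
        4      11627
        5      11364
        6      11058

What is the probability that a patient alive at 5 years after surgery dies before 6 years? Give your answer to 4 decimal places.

0.0269

P(die before 6 | alive at 5) = 1 − l(6)/l(5) = 1 − 11058/11364 = (306)/11364 = 0.026927.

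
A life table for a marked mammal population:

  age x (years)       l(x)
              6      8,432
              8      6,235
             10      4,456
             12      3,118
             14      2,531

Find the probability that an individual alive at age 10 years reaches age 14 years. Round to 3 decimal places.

The conditional survival probability is l(14)/l(10) = 2,531/4,456 = 0.567998.

0.568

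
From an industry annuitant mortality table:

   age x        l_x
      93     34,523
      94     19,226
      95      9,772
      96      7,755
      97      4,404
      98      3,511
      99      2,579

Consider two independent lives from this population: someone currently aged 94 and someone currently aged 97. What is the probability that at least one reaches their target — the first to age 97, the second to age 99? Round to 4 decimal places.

p₁ = l_97/l_94 = 4,404/19,226 = 0.229065; p₂ = l_99/l_97 = 2,579/4,404 = 0.585604.
P(at least one) = 1 − (1−p₁)(1−p₂) = 1 − 0.770935 × 0.414396 = 0.680528.

0.6805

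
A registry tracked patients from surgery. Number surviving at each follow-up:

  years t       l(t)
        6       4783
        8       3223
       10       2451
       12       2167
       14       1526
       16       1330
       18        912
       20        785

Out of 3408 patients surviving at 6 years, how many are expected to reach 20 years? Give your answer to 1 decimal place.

559.3

The relevant probability is 785/4783 = 0.164123.
Expected number = 3408 × 0.164123 = 559.3.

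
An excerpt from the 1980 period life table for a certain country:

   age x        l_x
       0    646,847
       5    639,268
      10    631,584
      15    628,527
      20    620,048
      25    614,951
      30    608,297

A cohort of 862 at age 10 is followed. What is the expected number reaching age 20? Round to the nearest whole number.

846

The relevant probability is 620,048/631,584 = 0.981735.
Expected number = 862 × 0.981735 = 846.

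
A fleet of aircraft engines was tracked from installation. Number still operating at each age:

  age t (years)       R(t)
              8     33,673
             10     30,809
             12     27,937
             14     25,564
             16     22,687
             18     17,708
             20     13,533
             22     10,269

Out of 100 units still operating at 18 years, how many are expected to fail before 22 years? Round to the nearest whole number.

42

The relevant probability is 1 − 10,269/17,708 = 0.420093.
Expected number = 100 × 0.420093 = 42.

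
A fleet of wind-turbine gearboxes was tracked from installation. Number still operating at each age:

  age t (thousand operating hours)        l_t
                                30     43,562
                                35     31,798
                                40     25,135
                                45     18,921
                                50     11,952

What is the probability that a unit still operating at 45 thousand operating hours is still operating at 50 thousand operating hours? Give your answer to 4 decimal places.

The conditional survival probability is l_50/l_45 = 11,952/18,921 = 0.631679.

0.6317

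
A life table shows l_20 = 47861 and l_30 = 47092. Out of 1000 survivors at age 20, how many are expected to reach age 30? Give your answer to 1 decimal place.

983.9

The relevant probability is 47092/47861 = 0.983933.
Expected number = 1000 × 0.983933 = 983.9.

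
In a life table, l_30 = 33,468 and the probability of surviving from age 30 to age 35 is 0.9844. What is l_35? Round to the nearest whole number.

l_35 = l_30 × p = 33,468 × 0.9844 = 32946.

32946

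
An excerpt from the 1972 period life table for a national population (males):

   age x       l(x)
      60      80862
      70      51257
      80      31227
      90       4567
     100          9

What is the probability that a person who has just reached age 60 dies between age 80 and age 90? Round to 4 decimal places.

0.3297

This is the probability of reaching 80 but not 90, conditional on being alive at 60: (l(80) − l(90)) / l(60).
= (31227 − 4567) / 80862 = 26660 / 80862 = 0.329698.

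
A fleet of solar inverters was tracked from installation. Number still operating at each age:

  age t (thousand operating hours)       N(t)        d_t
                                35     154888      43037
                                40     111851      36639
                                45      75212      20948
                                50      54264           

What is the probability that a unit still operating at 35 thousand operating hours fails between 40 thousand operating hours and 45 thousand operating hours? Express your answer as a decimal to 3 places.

0.237

This is the probability of reaching 40 but not 45, conditional on being operational at 35: (N(40) − N(45)) / N(35).
= (111851 − 75212) / 154888 = 36639 / 154888 = 0.236552.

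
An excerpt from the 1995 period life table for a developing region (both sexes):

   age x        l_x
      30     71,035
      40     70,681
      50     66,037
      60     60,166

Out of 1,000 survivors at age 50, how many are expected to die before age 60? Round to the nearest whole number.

The relevant probability is 1 − 60,166/66,037 = 0.088905.
Expected number = 1,000 × 0.088905 = 89.

89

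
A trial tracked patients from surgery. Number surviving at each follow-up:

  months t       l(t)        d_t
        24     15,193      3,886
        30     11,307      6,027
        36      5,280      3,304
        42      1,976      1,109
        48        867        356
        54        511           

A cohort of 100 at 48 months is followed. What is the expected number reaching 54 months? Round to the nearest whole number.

The relevant probability is 511/867 = 0.589389.
Expected number = 100 × 0.589389 = 59.

59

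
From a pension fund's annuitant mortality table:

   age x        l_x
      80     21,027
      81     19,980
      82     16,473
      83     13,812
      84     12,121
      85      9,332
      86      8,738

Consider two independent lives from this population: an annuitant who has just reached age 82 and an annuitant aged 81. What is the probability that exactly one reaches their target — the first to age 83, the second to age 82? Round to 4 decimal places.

p₁ = l_83/l_82 = 13,812/16,473 = 0.838463; p₂ = l_82/l_81 = 16,473/19,980 = 0.824474.
P(exactly one) = p₁(1−p₂) + (1−p₁)p₂ = 0.147172 + 0.133183 = 0.280355.

0.2804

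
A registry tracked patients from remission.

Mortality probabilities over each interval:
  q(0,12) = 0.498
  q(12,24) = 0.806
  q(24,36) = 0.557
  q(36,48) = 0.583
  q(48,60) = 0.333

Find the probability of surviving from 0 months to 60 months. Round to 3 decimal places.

0.012

Survival from 0 to 60 is the product of surviving each interval: (1 − 0.498) × (1 − 0.806) × (1 − 0.557) × (1 − 0.583) × (1 − 0.333).
= 0.502 × 0.194 × 0.443 × 0.417 × 0.667 = 0.012000.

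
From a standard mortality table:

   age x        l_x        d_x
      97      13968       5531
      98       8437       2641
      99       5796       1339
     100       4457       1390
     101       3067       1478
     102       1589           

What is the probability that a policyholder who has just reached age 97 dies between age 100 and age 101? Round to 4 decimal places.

We want 3|1q97 = (l_100 − l_101)/l_97.
This is the probability of reaching 100 but not 101, conditional on being alive at 97: (l_100 − l_101) / l_97.
= (4457 − 3067) / 13968 = 1390 / 13968 = 0.099513.

0.0995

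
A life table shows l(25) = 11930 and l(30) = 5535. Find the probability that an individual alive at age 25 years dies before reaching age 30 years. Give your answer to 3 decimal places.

0.536

P(die before 30 | alive at 25) = 1 − l(30)/l(25) = 1 − 5535/11930 = (6395)/11930 = 0.536044.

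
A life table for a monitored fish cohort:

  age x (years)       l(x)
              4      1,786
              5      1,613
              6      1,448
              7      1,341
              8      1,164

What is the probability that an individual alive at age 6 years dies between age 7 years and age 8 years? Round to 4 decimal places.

0.1222

This is the probability of reaching 7 but not 8, conditional on being alive at 6: (l(7) − l(8)) / l(6).
= (1,341 − 1,164) / 1,448 = 177 / 1,448 = 0.122238.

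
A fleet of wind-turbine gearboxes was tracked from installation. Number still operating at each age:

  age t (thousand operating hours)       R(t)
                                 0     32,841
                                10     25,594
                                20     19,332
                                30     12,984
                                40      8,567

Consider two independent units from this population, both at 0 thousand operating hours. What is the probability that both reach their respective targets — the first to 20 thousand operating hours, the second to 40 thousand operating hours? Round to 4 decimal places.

p₁ = R(20)/R(0) = 19,332/32,841 = 0.588654; p₂ = R(40)/R(0) = 8,567/32,841 = 0.260863.
P(both) = p₁ × p₂ = 0.588654 × 0.260863 = 0.153558.

0.1536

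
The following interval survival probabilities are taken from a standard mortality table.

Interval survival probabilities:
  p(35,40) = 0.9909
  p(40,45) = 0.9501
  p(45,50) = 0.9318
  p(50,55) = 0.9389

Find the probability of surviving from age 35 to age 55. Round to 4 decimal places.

P(survive 35→55) = 0.9909 × 0.9501 × 0.9318 × 0.9389.
= 0.823647.

0.8236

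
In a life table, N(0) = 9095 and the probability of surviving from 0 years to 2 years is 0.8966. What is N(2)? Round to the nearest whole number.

8155

N(2) = N(0) × p = 9095 × 0.8966 = 8155.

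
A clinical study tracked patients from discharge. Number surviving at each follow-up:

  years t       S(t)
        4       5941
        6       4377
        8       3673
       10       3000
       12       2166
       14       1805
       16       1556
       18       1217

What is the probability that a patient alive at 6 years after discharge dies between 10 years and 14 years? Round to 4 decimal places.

This is the probability of reaching 10 but not 14, conditional on being alive at 6: (S(10) − S(14)) / S(6).
= (3000 − 1805) / 4377 = 1195 / 4377 = 0.273018.

0.2730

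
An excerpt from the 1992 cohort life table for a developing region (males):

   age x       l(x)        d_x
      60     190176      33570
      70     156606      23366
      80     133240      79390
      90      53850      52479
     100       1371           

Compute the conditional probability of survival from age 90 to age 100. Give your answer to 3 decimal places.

The conditional survival probability is l(100)/l(90) = 1371/53850 = 0.025460.

0.025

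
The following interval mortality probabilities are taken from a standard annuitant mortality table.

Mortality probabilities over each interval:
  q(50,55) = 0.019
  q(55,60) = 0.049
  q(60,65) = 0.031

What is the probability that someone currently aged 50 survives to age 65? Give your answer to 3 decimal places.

0.904

P(survive 50→65) = (1 − 0.019) × (1 − 0.049) × (1 − 0.031).
= 0.981 × 0.951 × 0.969 = 0.904010.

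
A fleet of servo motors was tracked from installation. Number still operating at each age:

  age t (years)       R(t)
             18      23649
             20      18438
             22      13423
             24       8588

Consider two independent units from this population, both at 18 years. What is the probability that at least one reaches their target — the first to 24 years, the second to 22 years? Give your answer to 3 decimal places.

p₁ = R(24)/R(18) = 8588/23649 = 0.363144; p₂ = R(22)/R(18) = 13423/23649 = 0.567593.
P(at least one) = 1 − (1−p₁)(1−p₂) = 1 − 0.636856 × 0.432407 = 0.724619.

0.725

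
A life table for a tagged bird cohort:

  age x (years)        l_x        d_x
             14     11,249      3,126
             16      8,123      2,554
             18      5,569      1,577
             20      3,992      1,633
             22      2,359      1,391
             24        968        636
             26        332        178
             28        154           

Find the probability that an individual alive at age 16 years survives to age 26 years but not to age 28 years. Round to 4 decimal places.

0.0219

This is the probability of reaching 26 but not 28, conditional on being alive at 16: (l_26 − l_28) / l_16.
= (332 − 154) / 8,123 = 178 / 8,123 = 0.021913.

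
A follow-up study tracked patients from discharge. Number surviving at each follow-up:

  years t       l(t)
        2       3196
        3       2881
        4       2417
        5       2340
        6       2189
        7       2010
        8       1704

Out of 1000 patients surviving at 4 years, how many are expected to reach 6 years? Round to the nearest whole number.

906

The relevant probability is 2189/2417 = 0.905668.
Expected number = 1000 × 0.905668 = 906.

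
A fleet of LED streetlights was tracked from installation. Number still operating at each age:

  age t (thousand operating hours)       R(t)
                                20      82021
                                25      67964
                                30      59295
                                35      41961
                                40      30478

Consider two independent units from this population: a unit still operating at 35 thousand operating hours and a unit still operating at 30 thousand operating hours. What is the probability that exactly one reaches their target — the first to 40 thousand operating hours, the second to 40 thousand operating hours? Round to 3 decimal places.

0.494

p₁ = R(40)/R(35) = 30478/41961 = 0.726341; p₂ = R(40)/R(30) = 30478/59295 = 0.514006.
P(exactly one) = p₁(1−p₂) + (1−p₁)p₂ = 0.352997 + 0.140662 = 0.493660.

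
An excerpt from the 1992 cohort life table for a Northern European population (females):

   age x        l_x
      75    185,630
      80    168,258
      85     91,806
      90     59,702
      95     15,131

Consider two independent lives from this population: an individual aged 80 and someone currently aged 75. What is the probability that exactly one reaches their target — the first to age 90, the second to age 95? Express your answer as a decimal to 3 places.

p₁ = l_90/l_80 = 59,702/168,258 = 0.354824; p₂ = l_95/l_75 = 15,131/185,630 = 0.081512.
P(exactly one) = p₁(1−p₂) + (1−p₁)p₂ = 0.325902 + 0.052590 = 0.378491.

0.378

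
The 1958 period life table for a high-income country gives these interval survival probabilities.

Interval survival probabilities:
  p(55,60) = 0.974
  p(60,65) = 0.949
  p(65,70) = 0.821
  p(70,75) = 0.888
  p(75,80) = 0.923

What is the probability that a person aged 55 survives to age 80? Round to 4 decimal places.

0.6220

The overall survival probability is 0.974 × 0.949 × 0.821 × 0.888 × 0.923.
= 0.621989.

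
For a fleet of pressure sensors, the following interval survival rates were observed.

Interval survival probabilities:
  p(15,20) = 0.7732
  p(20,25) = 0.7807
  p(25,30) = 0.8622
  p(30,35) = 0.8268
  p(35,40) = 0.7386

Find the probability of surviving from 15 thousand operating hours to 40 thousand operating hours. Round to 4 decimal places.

0.3178

Survival from 15 to 40 is the product of surviving each interval: 0.7732 × 0.7807 × 0.8622 × 0.8268 × 0.7386.
= 0.317829.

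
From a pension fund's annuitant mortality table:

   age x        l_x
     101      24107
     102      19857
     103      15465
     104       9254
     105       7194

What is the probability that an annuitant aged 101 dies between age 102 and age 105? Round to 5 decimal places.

We want 1|3q101 = (l_102 − l_105)/l_101.
This is the probability of reaching 102 but not 105, conditional on being alive at 101: (l_102 − l_105) / l_101.
= (19857 − 7194) / 24107 = 12663 / 24107 = 0.525283.

0.52528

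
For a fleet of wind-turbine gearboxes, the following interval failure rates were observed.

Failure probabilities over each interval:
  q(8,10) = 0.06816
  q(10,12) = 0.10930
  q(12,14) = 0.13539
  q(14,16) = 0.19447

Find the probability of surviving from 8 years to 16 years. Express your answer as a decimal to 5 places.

0.57806

P(survive 8→16) = (1 − 0.06816) × (1 − 0.10930) × (1 − 0.13539) × (1 − 0.19447).
= 0.93184 × 0.89070 × 0.86461 × 0.80553 = 0.578062.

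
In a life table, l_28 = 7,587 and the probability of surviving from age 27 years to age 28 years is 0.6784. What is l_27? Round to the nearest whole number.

11184

l_27 = l_28 / p = 7,587 / 0.6784 = 11184.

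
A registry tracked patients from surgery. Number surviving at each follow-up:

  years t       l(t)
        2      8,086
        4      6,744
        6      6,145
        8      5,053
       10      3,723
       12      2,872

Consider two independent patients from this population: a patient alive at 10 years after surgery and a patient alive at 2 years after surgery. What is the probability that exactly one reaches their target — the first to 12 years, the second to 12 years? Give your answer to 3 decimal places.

0.579

p₁ = l(12)/l(10) = 2,872/3,723 = 0.771421; p₂ = l(12)/l(2) = 2,872/8,086 = 0.355182.
P(exactly one) = p₁(1−p₂) + (1−p₁)p₂ = 0.497426 + 0.081187 = 0.578613.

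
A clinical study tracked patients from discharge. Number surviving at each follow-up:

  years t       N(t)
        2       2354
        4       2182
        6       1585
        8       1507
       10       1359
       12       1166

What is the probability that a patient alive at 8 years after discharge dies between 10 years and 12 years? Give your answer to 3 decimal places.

0.128

This is the probability of reaching 10 but not 12, conditional on being alive at 8: (N(10) − N(12)) / N(8).
= (1359 − 1166) / 1507 = 193 / 1507 = 0.128069.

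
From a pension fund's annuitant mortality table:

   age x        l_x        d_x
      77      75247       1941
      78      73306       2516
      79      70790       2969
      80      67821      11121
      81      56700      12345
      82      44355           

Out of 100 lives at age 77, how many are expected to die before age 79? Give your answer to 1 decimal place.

The relevant probability is 1 − 70790/75247 = 0.059232.
Expected number = 100 × 0.059232 = 5.9.

5.9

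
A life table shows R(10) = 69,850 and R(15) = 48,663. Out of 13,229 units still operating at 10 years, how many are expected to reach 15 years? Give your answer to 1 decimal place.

The relevant probability is 48,663/69,850 = 0.696679.
Expected number = 13,229 × 0.696679 = 9216.4.

9216.4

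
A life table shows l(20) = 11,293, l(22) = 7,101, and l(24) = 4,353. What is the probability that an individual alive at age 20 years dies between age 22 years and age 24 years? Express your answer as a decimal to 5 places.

0.24334

This is the probability of reaching 22 but not 24, conditional on being alive at 20: (l(22) − l(24)) / l(20).
= (7,101 − 4,353) / 11,293 = 2,748 / 11,293 = 0.243337.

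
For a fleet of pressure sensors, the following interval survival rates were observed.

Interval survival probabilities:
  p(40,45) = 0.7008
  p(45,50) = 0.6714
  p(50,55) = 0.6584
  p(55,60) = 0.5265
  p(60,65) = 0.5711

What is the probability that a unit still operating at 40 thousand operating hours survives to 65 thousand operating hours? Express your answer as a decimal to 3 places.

The overall survival probability is 0.7008 × 0.6714 × 0.6584 × 0.5265 × 0.5711.
= 0.093148.

0.093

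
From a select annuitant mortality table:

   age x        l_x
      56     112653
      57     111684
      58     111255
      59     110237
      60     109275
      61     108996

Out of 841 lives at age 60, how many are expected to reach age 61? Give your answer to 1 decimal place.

The relevant probability is 108996/109275 = 0.997447.
Expected number = 841 × 0.997447 = 838.9.

838.9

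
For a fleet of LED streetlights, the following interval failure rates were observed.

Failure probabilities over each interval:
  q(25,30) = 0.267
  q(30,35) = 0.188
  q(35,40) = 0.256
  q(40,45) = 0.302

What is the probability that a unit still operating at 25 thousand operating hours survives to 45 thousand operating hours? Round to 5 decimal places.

P(survive 25→45) = (1 − 0.267) × (1 − 0.188) × (1 − 0.256) × (1 − 0.302).
= 0.733 × 0.812 × 0.744 × 0.698 = 0.309092.

0.30909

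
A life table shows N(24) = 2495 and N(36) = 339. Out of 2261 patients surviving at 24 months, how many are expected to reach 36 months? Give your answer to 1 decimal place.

The relevant probability is 339/2495 = 0.135872.
Expected number = 2261 × 0.135872 = 307.2.

307.2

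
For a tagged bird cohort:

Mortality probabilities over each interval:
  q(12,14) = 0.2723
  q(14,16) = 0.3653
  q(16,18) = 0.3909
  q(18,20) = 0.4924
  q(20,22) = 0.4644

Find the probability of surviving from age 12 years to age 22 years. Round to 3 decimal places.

0.076

Survival from 12 to 22 is the product of surviving each interval: (1 − 0.2723) × (1 − 0.3653) × (1 − 0.3909) × (1 − 0.4924) × (1 − 0.4644).
= 0.7277 × 0.6347 × 0.6091 × 0.5076 × 0.5356 = 0.076484.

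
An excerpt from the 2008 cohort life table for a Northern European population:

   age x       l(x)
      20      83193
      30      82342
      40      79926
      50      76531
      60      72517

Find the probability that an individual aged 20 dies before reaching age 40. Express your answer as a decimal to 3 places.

0.039

P(die before 40 | alive at 20) = 1 − l(40)/l(20) = 1 − 79926/83193 = (3267)/83193 = 0.039270.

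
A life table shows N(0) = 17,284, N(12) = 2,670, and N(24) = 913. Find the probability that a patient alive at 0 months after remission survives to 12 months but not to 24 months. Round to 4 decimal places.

0.1017

This is the probability of reaching 12 but not 24, conditional on being alive at 0: (N(12) − N(24)) / N(0).
= (2,670 − 913) / 17,284 = 1,757 / 17,284 = 0.101655.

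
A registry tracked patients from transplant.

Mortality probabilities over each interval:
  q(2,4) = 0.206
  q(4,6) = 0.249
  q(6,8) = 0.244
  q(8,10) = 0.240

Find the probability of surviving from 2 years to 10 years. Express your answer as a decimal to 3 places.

0.343

P(survive 2→10) = (1 − 0.206) × (1 − 0.249) × (1 − 0.244) × (1 − 0.240).
= 0.794 × 0.751 × 0.756 × 0.760 = 0.342607.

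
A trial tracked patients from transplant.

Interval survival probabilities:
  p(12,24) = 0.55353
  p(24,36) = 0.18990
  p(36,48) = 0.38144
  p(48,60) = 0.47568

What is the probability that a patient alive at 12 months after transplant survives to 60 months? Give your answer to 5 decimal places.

Chaining the interval survival probabilities: 0.55353 × 0.18990 × 0.38144 × 0.47568.
= 0.019072.

0.01907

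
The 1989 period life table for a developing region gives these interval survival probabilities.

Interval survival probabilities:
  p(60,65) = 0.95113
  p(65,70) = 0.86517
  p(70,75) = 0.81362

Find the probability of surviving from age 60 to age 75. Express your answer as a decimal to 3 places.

The overall survival probability is 0.95113 × 0.86517 × 0.81362.
= 0.669519.

0.670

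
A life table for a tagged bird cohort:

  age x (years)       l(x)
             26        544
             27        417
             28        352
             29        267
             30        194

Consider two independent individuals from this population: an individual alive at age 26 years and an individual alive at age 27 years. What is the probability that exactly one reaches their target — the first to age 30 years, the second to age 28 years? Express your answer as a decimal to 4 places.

0.5987

p₁ = l(30)/l(26) = 194/544 = 0.356618; p₂ = l(28)/l(27) = 352/417 = 0.844125.
P(exactly one) = p₁(1−p₂) + (1−p₁)p₂ = 0.055588 + 0.543095 = 0.598683.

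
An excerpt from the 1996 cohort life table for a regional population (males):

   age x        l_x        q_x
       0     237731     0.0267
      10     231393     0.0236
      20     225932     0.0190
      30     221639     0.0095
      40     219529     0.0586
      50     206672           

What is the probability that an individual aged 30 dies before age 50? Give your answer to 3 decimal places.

P(die before 50 | alive at 30) = 1 − l_50/l_30 = 1 − 206672/221639 = (14967)/221639 = 0.067529.

0.068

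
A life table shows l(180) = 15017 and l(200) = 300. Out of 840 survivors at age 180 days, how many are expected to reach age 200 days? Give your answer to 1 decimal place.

The relevant probability is 300/15017 = 0.019977.
Expected number = 840 × 0.019977 = 16.8.

16.8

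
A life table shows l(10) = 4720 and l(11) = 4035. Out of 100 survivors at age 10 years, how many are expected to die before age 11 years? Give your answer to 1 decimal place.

The relevant probability is 1 − 4035/4720 = 0.145127.
Expected number = 100 × 0.145127 = 14.5.

14.5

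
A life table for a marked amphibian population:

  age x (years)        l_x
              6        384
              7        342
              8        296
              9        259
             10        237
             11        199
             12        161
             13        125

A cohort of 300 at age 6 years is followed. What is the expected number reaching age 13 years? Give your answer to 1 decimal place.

97.7

The relevant probability is 125/384 = 0.325521.
Expected number = 300 × 0.325521 = 97.7.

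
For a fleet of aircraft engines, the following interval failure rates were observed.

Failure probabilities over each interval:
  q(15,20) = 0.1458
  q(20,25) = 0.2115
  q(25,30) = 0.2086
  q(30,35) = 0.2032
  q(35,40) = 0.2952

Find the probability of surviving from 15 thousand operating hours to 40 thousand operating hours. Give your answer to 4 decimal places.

0.2993

The overall survival probability is (1 − 0.1458) × (1 − 0.2115) × (1 − 0.2086) × (1 − 0.2032) × (1 − 0.2952).
= 0.8542 × 0.7885 × 0.7914 × 0.7968 × 0.7048 = 0.299345.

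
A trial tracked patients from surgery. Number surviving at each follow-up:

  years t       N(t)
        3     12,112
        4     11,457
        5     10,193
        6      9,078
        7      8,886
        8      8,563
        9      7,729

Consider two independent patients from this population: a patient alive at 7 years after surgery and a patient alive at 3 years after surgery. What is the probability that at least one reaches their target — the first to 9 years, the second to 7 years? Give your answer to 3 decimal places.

0.965

p₁ = N(9)/N(7) = 7,729/8,886 = 0.869795; p₂ = N(7)/N(3) = 8,886/12,112 = 0.733653.
P(at least one) = 1 − (1−p₁)(1−p₂) = 1 − 0.130205 × 0.266347 = 0.965320.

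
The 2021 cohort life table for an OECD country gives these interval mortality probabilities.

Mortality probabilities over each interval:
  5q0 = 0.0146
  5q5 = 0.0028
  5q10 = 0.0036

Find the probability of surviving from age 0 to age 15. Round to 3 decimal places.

0.979

15p0 = (1 − 0.0146) × (1 − 0.0028) × (1 − 0.0036).
= 0.9854 × 0.9972 × 0.9964 = 0.979103.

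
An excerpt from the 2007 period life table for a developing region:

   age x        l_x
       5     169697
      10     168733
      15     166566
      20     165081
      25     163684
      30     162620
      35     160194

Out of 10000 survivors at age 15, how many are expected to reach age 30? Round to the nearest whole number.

The relevant probability is 162620/166566 = 0.976310.
Expected number = 10000 × 0.976310 = 9763.

9763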